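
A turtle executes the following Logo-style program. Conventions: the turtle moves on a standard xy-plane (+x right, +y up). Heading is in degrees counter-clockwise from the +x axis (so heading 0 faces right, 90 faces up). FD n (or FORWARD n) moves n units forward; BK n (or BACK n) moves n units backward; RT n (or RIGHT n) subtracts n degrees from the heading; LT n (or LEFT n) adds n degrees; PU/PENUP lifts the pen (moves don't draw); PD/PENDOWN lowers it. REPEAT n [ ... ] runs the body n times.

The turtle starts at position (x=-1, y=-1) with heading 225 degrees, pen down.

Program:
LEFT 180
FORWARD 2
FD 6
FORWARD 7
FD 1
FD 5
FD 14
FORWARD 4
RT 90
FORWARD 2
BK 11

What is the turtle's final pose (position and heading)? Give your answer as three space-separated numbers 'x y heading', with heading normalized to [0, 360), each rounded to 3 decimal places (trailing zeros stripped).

Answer: 20.213 32.941 315

Derivation:
Executing turtle program step by step:
Start: pos=(-1,-1), heading=225, pen down
LT 180: heading 225 -> 45
FD 2: (-1,-1) -> (0.414,0.414) [heading=45, draw]
FD 6: (0.414,0.414) -> (4.657,4.657) [heading=45, draw]
FD 7: (4.657,4.657) -> (9.607,9.607) [heading=45, draw]
FD 1: (9.607,9.607) -> (10.314,10.314) [heading=45, draw]
FD 5: (10.314,10.314) -> (13.849,13.849) [heading=45, draw]
FD 14: (13.849,13.849) -> (23.749,23.749) [heading=45, draw]
FD 4: (23.749,23.749) -> (26.577,26.577) [heading=45, draw]
RT 90: heading 45 -> 315
FD 2: (26.577,26.577) -> (27.991,25.163) [heading=315, draw]
BK 11: (27.991,25.163) -> (20.213,32.941) [heading=315, draw]
Final: pos=(20.213,32.941), heading=315, 9 segment(s) drawn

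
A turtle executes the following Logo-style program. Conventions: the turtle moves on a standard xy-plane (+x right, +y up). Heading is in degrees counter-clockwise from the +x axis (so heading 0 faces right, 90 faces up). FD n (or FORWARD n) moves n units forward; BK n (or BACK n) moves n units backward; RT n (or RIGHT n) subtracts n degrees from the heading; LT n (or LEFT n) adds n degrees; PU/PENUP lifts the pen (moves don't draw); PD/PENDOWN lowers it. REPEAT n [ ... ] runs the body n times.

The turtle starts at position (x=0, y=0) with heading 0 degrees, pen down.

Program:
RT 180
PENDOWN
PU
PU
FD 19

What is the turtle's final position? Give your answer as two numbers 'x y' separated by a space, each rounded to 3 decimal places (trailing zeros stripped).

Answer: -19 0

Derivation:
Executing turtle program step by step:
Start: pos=(0,0), heading=0, pen down
RT 180: heading 0 -> 180
PD: pen down
PU: pen up
PU: pen up
FD 19: (0,0) -> (-19,0) [heading=180, move]
Final: pos=(-19,0), heading=180, 0 segment(s) drawn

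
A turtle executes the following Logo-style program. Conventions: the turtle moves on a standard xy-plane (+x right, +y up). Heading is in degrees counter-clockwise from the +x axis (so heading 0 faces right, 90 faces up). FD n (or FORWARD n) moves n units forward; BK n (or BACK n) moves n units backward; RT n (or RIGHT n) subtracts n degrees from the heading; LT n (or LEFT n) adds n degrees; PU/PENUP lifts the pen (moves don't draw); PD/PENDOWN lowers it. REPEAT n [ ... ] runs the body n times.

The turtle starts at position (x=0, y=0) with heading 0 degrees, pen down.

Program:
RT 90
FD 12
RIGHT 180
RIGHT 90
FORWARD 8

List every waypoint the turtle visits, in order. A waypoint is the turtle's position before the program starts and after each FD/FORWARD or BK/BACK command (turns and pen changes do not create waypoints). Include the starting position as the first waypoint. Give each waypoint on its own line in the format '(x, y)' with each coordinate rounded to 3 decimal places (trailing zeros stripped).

Executing turtle program step by step:
Start: pos=(0,0), heading=0, pen down
RT 90: heading 0 -> 270
FD 12: (0,0) -> (0,-12) [heading=270, draw]
RT 180: heading 270 -> 90
RT 90: heading 90 -> 0
FD 8: (0,-12) -> (8,-12) [heading=0, draw]
Final: pos=(8,-12), heading=0, 2 segment(s) drawn
Waypoints (3 total):
(0, 0)
(0, -12)
(8, -12)

Answer: (0, 0)
(0, -12)
(8, -12)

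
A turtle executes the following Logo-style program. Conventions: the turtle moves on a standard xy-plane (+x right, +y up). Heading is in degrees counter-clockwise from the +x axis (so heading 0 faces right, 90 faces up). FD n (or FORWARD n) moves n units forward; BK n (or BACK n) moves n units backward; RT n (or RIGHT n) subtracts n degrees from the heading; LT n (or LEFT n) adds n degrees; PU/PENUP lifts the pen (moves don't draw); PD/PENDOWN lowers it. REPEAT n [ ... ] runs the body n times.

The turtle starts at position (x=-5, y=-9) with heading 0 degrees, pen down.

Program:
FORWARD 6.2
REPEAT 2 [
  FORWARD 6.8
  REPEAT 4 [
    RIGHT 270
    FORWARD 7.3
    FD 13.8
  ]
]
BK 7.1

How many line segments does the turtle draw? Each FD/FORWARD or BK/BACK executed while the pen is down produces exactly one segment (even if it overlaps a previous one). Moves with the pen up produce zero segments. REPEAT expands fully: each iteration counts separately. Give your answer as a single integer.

Executing turtle program step by step:
Start: pos=(-5,-9), heading=0, pen down
FD 6.2: (-5,-9) -> (1.2,-9) [heading=0, draw]
REPEAT 2 [
  -- iteration 1/2 --
  FD 6.8: (1.2,-9) -> (8,-9) [heading=0, draw]
  REPEAT 4 [
    -- iteration 1/4 --
    RT 270: heading 0 -> 90
    FD 7.3: (8,-9) -> (8,-1.7) [heading=90, draw]
    FD 13.8: (8,-1.7) -> (8,12.1) [heading=90, draw]
    -- iteration 2/4 --
    RT 270: heading 90 -> 180
    FD 7.3: (8,12.1) -> (0.7,12.1) [heading=180, draw]
    FD 13.8: (0.7,12.1) -> (-13.1,12.1) [heading=180, draw]
    -- iteration 3/4 --
    RT 270: heading 180 -> 270
    FD 7.3: (-13.1,12.1) -> (-13.1,4.8) [heading=270, draw]
    FD 13.8: (-13.1,4.8) -> (-13.1,-9) [heading=270, draw]
    -- iteration 4/4 --
    RT 270: heading 270 -> 0
    FD 7.3: (-13.1,-9) -> (-5.8,-9) [heading=0, draw]
    FD 13.8: (-5.8,-9) -> (8,-9) [heading=0, draw]
  ]
  -- iteration 2/2 --
  FD 6.8: (8,-9) -> (14.8,-9) [heading=0, draw]
  REPEAT 4 [
    -- iteration 1/4 --
    RT 270: heading 0 -> 90
    FD 7.3: (14.8,-9) -> (14.8,-1.7) [heading=90, draw]
    FD 13.8: (14.8,-1.7) -> (14.8,12.1) [heading=90, draw]
    -- iteration 2/4 --
    RT 270: heading 90 -> 180
    FD 7.3: (14.8,12.1) -> (7.5,12.1) [heading=180, draw]
    FD 13.8: (7.5,12.1) -> (-6.3,12.1) [heading=180, draw]
    -- iteration 3/4 --
    RT 270: heading 180 -> 270
    FD 7.3: (-6.3,12.1) -> (-6.3,4.8) [heading=270, draw]
    FD 13.8: (-6.3,4.8) -> (-6.3,-9) [heading=270, draw]
    -- iteration 4/4 --
    RT 270: heading 270 -> 0
    FD 7.3: (-6.3,-9) -> (1,-9) [heading=0, draw]
    FD 13.8: (1,-9) -> (14.8,-9) [heading=0, draw]
  ]
]
BK 7.1: (14.8,-9) -> (7.7,-9) [heading=0, draw]
Final: pos=(7.7,-9), heading=0, 20 segment(s) drawn
Segments drawn: 20

Answer: 20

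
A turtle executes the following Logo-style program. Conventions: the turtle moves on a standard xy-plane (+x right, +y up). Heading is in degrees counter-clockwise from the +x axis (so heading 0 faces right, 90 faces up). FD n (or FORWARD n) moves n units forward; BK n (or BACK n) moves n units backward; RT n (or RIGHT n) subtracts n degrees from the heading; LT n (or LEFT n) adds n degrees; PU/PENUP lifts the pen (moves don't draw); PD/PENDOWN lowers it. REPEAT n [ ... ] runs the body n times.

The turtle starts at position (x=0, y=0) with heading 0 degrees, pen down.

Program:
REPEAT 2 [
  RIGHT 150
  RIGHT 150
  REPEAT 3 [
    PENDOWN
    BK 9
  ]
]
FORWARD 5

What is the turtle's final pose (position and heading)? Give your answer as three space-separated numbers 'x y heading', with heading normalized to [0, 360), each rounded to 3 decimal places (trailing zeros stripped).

Executing turtle program step by step:
Start: pos=(0,0), heading=0, pen down
REPEAT 2 [
  -- iteration 1/2 --
  RT 150: heading 0 -> 210
  RT 150: heading 210 -> 60
  REPEAT 3 [
    -- iteration 1/3 --
    PD: pen down
    BK 9: (0,0) -> (-4.5,-7.794) [heading=60, draw]
    -- iteration 2/3 --
    PD: pen down
    BK 9: (-4.5,-7.794) -> (-9,-15.588) [heading=60, draw]
    -- iteration 3/3 --
    PD: pen down
    BK 9: (-9,-15.588) -> (-13.5,-23.383) [heading=60, draw]
  ]
  -- iteration 2/2 --
  RT 150: heading 60 -> 270
  RT 150: heading 270 -> 120
  REPEAT 3 [
    -- iteration 1/3 --
    PD: pen down
    BK 9: (-13.5,-23.383) -> (-9,-31.177) [heading=120, draw]
    -- iteration 2/3 --
    PD: pen down
    BK 9: (-9,-31.177) -> (-4.5,-38.971) [heading=120, draw]
    -- iteration 3/3 --
    PD: pen down
    BK 9: (-4.5,-38.971) -> (0,-46.765) [heading=120, draw]
  ]
]
FD 5: (0,-46.765) -> (-2.5,-42.435) [heading=120, draw]
Final: pos=(-2.5,-42.435), heading=120, 7 segment(s) drawn

Answer: -2.5 -42.435 120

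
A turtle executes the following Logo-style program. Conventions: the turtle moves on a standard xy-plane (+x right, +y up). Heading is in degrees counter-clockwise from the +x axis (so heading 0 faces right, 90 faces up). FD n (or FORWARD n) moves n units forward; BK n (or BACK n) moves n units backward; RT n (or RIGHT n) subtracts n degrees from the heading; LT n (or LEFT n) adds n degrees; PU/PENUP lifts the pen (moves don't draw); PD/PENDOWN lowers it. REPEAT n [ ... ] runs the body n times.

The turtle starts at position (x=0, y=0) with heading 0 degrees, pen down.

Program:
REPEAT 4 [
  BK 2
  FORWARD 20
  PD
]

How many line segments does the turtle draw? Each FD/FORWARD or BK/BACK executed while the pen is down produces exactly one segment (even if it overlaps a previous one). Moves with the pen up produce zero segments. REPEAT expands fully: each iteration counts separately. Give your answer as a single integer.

Executing turtle program step by step:
Start: pos=(0,0), heading=0, pen down
REPEAT 4 [
  -- iteration 1/4 --
  BK 2: (0,0) -> (-2,0) [heading=0, draw]
  FD 20: (-2,0) -> (18,0) [heading=0, draw]
  PD: pen down
  -- iteration 2/4 --
  BK 2: (18,0) -> (16,0) [heading=0, draw]
  FD 20: (16,0) -> (36,0) [heading=0, draw]
  PD: pen down
  -- iteration 3/4 --
  BK 2: (36,0) -> (34,0) [heading=0, draw]
  FD 20: (34,0) -> (54,0) [heading=0, draw]
  PD: pen down
  -- iteration 4/4 --
  BK 2: (54,0) -> (52,0) [heading=0, draw]
  FD 20: (52,0) -> (72,0) [heading=0, draw]
  PD: pen down
]
Final: pos=(72,0), heading=0, 8 segment(s) drawn
Segments drawn: 8

Answer: 8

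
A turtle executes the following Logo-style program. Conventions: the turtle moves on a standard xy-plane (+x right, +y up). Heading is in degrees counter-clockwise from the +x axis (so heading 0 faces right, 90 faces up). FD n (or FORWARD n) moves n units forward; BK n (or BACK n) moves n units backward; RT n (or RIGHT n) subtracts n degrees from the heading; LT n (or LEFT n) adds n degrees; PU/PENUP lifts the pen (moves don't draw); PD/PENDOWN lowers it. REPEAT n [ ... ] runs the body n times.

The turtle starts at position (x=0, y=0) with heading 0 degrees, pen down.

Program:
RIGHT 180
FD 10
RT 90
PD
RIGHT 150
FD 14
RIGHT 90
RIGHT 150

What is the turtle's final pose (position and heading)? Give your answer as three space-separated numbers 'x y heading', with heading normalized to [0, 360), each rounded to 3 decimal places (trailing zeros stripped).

Answer: -3 -12.124 60

Derivation:
Executing turtle program step by step:
Start: pos=(0,0), heading=0, pen down
RT 180: heading 0 -> 180
FD 10: (0,0) -> (-10,0) [heading=180, draw]
RT 90: heading 180 -> 90
PD: pen down
RT 150: heading 90 -> 300
FD 14: (-10,0) -> (-3,-12.124) [heading=300, draw]
RT 90: heading 300 -> 210
RT 150: heading 210 -> 60
Final: pos=(-3,-12.124), heading=60, 2 segment(s) drawn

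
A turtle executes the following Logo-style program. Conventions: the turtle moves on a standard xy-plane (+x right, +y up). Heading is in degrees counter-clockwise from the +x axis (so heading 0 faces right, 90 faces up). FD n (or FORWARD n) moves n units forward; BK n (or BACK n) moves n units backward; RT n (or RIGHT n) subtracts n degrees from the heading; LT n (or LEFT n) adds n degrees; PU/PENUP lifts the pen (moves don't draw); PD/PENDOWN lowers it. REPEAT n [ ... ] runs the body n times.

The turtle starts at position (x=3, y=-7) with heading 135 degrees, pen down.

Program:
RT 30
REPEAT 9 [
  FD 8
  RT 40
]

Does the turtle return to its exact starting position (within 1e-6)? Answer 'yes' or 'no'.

Answer: yes

Derivation:
Executing turtle program step by step:
Start: pos=(3,-7), heading=135, pen down
RT 30: heading 135 -> 105
REPEAT 9 [
  -- iteration 1/9 --
  FD 8: (3,-7) -> (0.929,0.727) [heading=105, draw]
  RT 40: heading 105 -> 65
  -- iteration 2/9 --
  FD 8: (0.929,0.727) -> (4.31,7.978) [heading=65, draw]
  RT 40: heading 65 -> 25
  -- iteration 3/9 --
  FD 8: (4.31,7.978) -> (11.561,11.359) [heading=25, draw]
  RT 40: heading 25 -> 345
  -- iteration 4/9 --
  FD 8: (11.561,11.359) -> (19.288,9.288) [heading=345, draw]
  RT 40: heading 345 -> 305
  -- iteration 5/9 --
  FD 8: (19.288,9.288) -> (23.877,2.735) [heading=305, draw]
  RT 40: heading 305 -> 265
  -- iteration 6/9 --
  FD 8: (23.877,2.735) -> (23.18,-5.235) [heading=265, draw]
  RT 40: heading 265 -> 225
  -- iteration 7/9 --
  FD 8: (23.18,-5.235) -> (17.523,-10.891) [heading=225, draw]
  RT 40: heading 225 -> 185
  -- iteration 8/9 --
  FD 8: (17.523,-10.891) -> (9.553,-11.589) [heading=185, draw]
  RT 40: heading 185 -> 145
  -- iteration 9/9 --
  FD 8: (9.553,-11.589) -> (3,-7) [heading=145, draw]
  RT 40: heading 145 -> 105
]
Final: pos=(3,-7), heading=105, 9 segment(s) drawn

Start position: (3, -7)
Final position: (3, -7)
Distance = 0; < 1e-6 -> CLOSED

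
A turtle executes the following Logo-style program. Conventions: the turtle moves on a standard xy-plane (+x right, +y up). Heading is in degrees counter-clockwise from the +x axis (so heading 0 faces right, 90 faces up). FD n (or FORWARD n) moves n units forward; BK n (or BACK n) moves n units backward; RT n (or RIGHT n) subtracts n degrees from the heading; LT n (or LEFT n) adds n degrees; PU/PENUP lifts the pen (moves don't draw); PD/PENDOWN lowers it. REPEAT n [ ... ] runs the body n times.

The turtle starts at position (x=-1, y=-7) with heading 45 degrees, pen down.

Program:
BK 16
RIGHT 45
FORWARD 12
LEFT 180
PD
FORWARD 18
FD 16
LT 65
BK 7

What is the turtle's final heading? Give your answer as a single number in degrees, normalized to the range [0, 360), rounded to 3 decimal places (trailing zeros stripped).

Executing turtle program step by step:
Start: pos=(-1,-7), heading=45, pen down
BK 16: (-1,-7) -> (-12.314,-18.314) [heading=45, draw]
RT 45: heading 45 -> 0
FD 12: (-12.314,-18.314) -> (-0.314,-18.314) [heading=0, draw]
LT 180: heading 0 -> 180
PD: pen down
FD 18: (-0.314,-18.314) -> (-18.314,-18.314) [heading=180, draw]
FD 16: (-18.314,-18.314) -> (-34.314,-18.314) [heading=180, draw]
LT 65: heading 180 -> 245
BK 7: (-34.314,-18.314) -> (-31.355,-11.97) [heading=245, draw]
Final: pos=(-31.355,-11.97), heading=245, 5 segment(s) drawn

Answer: 245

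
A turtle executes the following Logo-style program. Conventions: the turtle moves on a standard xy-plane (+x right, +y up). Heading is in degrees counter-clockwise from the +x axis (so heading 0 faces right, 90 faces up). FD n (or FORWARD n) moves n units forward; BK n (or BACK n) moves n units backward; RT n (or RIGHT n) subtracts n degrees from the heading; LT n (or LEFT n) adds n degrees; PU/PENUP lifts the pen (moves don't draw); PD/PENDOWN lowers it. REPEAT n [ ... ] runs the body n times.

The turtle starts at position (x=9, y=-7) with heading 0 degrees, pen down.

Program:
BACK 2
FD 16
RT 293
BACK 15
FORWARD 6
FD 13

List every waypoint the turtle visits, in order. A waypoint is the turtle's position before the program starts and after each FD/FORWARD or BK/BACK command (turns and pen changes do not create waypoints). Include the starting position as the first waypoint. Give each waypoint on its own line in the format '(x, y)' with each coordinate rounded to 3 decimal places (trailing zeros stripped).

Executing turtle program step by step:
Start: pos=(9,-7), heading=0, pen down
BK 2: (9,-7) -> (7,-7) [heading=0, draw]
FD 16: (7,-7) -> (23,-7) [heading=0, draw]
RT 293: heading 0 -> 67
BK 15: (23,-7) -> (17.139,-20.808) [heading=67, draw]
FD 6: (17.139,-20.808) -> (19.483,-15.285) [heading=67, draw]
FD 13: (19.483,-15.285) -> (24.563,-3.318) [heading=67, draw]
Final: pos=(24.563,-3.318), heading=67, 5 segment(s) drawn
Waypoints (6 total):
(9, -7)
(7, -7)
(23, -7)
(17.139, -20.808)
(19.483, -15.285)
(24.563, -3.318)

Answer: (9, -7)
(7, -7)
(23, -7)
(17.139, -20.808)
(19.483, -15.285)
(24.563, -3.318)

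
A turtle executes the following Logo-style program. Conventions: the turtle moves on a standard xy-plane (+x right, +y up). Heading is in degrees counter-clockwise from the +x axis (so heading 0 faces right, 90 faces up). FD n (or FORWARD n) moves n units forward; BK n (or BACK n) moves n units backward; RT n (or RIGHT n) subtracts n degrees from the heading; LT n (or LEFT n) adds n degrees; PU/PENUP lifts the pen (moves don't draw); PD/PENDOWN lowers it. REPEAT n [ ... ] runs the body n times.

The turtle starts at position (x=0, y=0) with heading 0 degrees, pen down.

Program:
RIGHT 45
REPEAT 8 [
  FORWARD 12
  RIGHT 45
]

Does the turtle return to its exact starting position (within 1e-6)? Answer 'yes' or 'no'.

Executing turtle program step by step:
Start: pos=(0,0), heading=0, pen down
RT 45: heading 0 -> 315
REPEAT 8 [
  -- iteration 1/8 --
  FD 12: (0,0) -> (8.485,-8.485) [heading=315, draw]
  RT 45: heading 315 -> 270
  -- iteration 2/8 --
  FD 12: (8.485,-8.485) -> (8.485,-20.485) [heading=270, draw]
  RT 45: heading 270 -> 225
  -- iteration 3/8 --
  FD 12: (8.485,-20.485) -> (0,-28.971) [heading=225, draw]
  RT 45: heading 225 -> 180
  -- iteration 4/8 --
  FD 12: (0,-28.971) -> (-12,-28.971) [heading=180, draw]
  RT 45: heading 180 -> 135
  -- iteration 5/8 --
  FD 12: (-12,-28.971) -> (-20.485,-20.485) [heading=135, draw]
  RT 45: heading 135 -> 90
  -- iteration 6/8 --
  FD 12: (-20.485,-20.485) -> (-20.485,-8.485) [heading=90, draw]
  RT 45: heading 90 -> 45
  -- iteration 7/8 --
  FD 12: (-20.485,-8.485) -> (-12,0) [heading=45, draw]
  RT 45: heading 45 -> 0
  -- iteration 8/8 --
  FD 12: (-12,0) -> (0,0) [heading=0, draw]
  RT 45: heading 0 -> 315
]
Final: pos=(0,0), heading=315, 8 segment(s) drawn

Start position: (0, 0)
Final position: (0, 0)
Distance = 0; < 1e-6 -> CLOSED

Answer: yes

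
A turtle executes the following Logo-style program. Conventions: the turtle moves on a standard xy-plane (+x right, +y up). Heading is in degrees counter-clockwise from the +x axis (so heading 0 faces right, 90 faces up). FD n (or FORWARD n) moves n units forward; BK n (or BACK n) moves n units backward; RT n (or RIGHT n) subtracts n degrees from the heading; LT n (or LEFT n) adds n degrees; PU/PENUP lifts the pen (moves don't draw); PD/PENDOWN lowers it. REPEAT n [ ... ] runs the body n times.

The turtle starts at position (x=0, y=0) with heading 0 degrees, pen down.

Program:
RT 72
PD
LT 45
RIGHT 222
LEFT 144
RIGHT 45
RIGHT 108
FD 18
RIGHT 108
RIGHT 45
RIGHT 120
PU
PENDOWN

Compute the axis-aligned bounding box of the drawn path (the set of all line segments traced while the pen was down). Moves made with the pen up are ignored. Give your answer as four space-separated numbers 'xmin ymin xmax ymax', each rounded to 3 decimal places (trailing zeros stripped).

Answer: -3.742 0 0 17.607

Derivation:
Executing turtle program step by step:
Start: pos=(0,0), heading=0, pen down
RT 72: heading 0 -> 288
PD: pen down
LT 45: heading 288 -> 333
RT 222: heading 333 -> 111
LT 144: heading 111 -> 255
RT 45: heading 255 -> 210
RT 108: heading 210 -> 102
FD 18: (0,0) -> (-3.742,17.607) [heading=102, draw]
RT 108: heading 102 -> 354
RT 45: heading 354 -> 309
RT 120: heading 309 -> 189
PU: pen up
PD: pen down
Final: pos=(-3.742,17.607), heading=189, 1 segment(s) drawn

Segment endpoints: x in {-3.742, 0}, y in {0, 17.607}
xmin=-3.742, ymin=0, xmax=0, ymax=17.607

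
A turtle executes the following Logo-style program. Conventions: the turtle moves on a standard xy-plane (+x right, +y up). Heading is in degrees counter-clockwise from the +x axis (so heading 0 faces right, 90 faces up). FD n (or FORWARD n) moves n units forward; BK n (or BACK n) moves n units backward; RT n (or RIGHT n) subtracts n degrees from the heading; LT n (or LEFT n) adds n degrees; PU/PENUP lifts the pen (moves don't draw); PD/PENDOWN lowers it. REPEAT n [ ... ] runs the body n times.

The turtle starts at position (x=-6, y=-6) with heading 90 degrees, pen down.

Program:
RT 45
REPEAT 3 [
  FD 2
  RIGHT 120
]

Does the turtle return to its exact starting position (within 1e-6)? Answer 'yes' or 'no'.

Answer: yes

Derivation:
Executing turtle program step by step:
Start: pos=(-6,-6), heading=90, pen down
RT 45: heading 90 -> 45
REPEAT 3 [
  -- iteration 1/3 --
  FD 2: (-6,-6) -> (-4.586,-4.586) [heading=45, draw]
  RT 120: heading 45 -> 285
  -- iteration 2/3 --
  FD 2: (-4.586,-4.586) -> (-4.068,-6.518) [heading=285, draw]
  RT 120: heading 285 -> 165
  -- iteration 3/3 --
  FD 2: (-4.068,-6.518) -> (-6,-6) [heading=165, draw]
  RT 120: heading 165 -> 45
]
Final: pos=(-6,-6), heading=45, 3 segment(s) drawn

Start position: (-6, -6)
Final position: (-6, -6)
Distance = 0; < 1e-6 -> CLOSED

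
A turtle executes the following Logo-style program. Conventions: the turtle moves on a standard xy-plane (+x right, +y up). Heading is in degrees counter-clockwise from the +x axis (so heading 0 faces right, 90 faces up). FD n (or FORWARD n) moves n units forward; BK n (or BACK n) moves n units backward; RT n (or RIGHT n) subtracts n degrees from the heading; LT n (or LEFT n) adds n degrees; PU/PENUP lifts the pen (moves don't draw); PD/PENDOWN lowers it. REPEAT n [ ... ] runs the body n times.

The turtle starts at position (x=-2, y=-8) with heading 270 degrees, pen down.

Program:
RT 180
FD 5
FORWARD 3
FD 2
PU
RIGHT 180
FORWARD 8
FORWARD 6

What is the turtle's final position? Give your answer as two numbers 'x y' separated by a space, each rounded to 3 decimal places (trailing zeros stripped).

Answer: -2 -12

Derivation:
Executing turtle program step by step:
Start: pos=(-2,-8), heading=270, pen down
RT 180: heading 270 -> 90
FD 5: (-2,-8) -> (-2,-3) [heading=90, draw]
FD 3: (-2,-3) -> (-2,0) [heading=90, draw]
FD 2: (-2,0) -> (-2,2) [heading=90, draw]
PU: pen up
RT 180: heading 90 -> 270
FD 8: (-2,2) -> (-2,-6) [heading=270, move]
FD 6: (-2,-6) -> (-2,-12) [heading=270, move]
Final: pos=(-2,-12), heading=270, 3 segment(s) drawn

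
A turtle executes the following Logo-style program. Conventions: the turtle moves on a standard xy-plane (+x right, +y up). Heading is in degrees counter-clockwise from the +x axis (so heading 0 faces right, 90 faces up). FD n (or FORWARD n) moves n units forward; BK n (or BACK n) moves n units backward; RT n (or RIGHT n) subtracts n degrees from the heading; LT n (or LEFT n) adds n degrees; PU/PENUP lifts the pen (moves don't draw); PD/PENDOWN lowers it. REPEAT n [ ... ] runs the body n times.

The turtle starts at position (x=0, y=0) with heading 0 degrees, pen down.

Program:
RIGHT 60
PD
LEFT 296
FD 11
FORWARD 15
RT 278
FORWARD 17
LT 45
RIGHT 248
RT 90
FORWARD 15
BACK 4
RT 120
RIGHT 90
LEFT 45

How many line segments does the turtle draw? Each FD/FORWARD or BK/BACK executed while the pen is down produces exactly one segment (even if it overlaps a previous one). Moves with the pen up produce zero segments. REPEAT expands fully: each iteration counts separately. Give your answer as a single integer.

Answer: 5

Derivation:
Executing turtle program step by step:
Start: pos=(0,0), heading=0, pen down
RT 60: heading 0 -> 300
PD: pen down
LT 296: heading 300 -> 236
FD 11: (0,0) -> (-6.151,-9.119) [heading=236, draw]
FD 15: (-6.151,-9.119) -> (-14.539,-21.555) [heading=236, draw]
RT 278: heading 236 -> 318
FD 17: (-14.539,-21.555) -> (-1.906,-32.93) [heading=318, draw]
LT 45: heading 318 -> 3
RT 248: heading 3 -> 115
RT 90: heading 115 -> 25
FD 15: (-1.906,-32.93) -> (11.689,-26.591) [heading=25, draw]
BK 4: (11.689,-26.591) -> (8.064,-28.281) [heading=25, draw]
RT 120: heading 25 -> 265
RT 90: heading 265 -> 175
LT 45: heading 175 -> 220
Final: pos=(8.064,-28.281), heading=220, 5 segment(s) drawn
Segments drawn: 5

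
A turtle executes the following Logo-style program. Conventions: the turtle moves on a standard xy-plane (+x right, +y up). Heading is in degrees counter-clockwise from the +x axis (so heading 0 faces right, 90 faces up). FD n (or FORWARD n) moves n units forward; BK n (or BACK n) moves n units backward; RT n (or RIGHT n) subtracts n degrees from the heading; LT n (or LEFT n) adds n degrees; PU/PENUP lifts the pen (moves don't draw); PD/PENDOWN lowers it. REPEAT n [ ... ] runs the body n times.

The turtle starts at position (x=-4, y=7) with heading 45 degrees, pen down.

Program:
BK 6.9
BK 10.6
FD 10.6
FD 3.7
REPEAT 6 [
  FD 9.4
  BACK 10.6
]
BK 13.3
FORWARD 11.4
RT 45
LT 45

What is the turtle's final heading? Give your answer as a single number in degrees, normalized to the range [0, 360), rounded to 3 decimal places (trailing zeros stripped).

Executing turtle program step by step:
Start: pos=(-4,7), heading=45, pen down
BK 6.9: (-4,7) -> (-8.879,2.121) [heading=45, draw]
BK 10.6: (-8.879,2.121) -> (-16.374,-5.374) [heading=45, draw]
FD 10.6: (-16.374,-5.374) -> (-8.879,2.121) [heading=45, draw]
FD 3.7: (-8.879,2.121) -> (-6.263,4.737) [heading=45, draw]
REPEAT 6 [
  -- iteration 1/6 --
  FD 9.4: (-6.263,4.737) -> (0.384,11.384) [heading=45, draw]
  BK 10.6: (0.384,11.384) -> (-7.111,3.889) [heading=45, draw]
  -- iteration 2/6 --
  FD 9.4: (-7.111,3.889) -> (-0.464,10.536) [heading=45, draw]
  BK 10.6: (-0.464,10.536) -> (-7.96,3.04) [heading=45, draw]
  -- iteration 3/6 --
  FD 9.4: (-7.96,3.04) -> (-1.313,9.687) [heading=45, draw]
  BK 10.6: (-1.313,9.687) -> (-8.808,2.192) [heading=45, draw]
  -- iteration 4/6 --
  FD 9.4: (-8.808,2.192) -> (-2.162,8.838) [heading=45, draw]
  BK 10.6: (-2.162,8.838) -> (-9.657,1.343) [heading=45, draw]
  -- iteration 5/6 --
  FD 9.4: (-9.657,1.343) -> (-3.01,7.99) [heading=45, draw]
  BK 10.6: (-3.01,7.99) -> (-10.505,0.495) [heading=45, draw]
  -- iteration 6/6 --
  FD 9.4: (-10.505,0.495) -> (-3.859,7.141) [heading=45, draw]
  BK 10.6: (-3.859,7.141) -> (-11.354,-0.354) [heading=45, draw]
]
BK 13.3: (-11.354,-0.354) -> (-20.758,-9.758) [heading=45, draw]
FD 11.4: (-20.758,-9.758) -> (-12.697,-1.697) [heading=45, draw]
RT 45: heading 45 -> 0
LT 45: heading 0 -> 45
Final: pos=(-12.697,-1.697), heading=45, 18 segment(s) drawn

Answer: 45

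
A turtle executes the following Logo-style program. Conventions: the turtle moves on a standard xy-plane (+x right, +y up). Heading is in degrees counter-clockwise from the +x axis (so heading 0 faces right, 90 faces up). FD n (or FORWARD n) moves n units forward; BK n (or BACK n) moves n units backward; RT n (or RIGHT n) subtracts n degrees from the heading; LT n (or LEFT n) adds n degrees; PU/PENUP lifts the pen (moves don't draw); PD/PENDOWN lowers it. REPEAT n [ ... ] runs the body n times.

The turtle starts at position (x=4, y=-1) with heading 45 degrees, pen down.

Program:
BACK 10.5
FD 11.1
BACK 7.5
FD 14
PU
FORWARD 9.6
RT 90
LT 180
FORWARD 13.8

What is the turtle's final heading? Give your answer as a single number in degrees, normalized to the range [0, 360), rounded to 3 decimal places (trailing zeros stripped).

Executing turtle program step by step:
Start: pos=(4,-1), heading=45, pen down
BK 10.5: (4,-1) -> (-3.425,-8.425) [heading=45, draw]
FD 11.1: (-3.425,-8.425) -> (4.424,-0.576) [heading=45, draw]
BK 7.5: (4.424,-0.576) -> (-0.879,-5.879) [heading=45, draw]
FD 14: (-0.879,-5.879) -> (9.02,4.02) [heading=45, draw]
PU: pen up
FD 9.6: (9.02,4.02) -> (15.809,10.809) [heading=45, move]
RT 90: heading 45 -> 315
LT 180: heading 315 -> 135
FD 13.8: (15.809,10.809) -> (6.051,20.567) [heading=135, move]
Final: pos=(6.051,20.567), heading=135, 4 segment(s) drawn

Answer: 135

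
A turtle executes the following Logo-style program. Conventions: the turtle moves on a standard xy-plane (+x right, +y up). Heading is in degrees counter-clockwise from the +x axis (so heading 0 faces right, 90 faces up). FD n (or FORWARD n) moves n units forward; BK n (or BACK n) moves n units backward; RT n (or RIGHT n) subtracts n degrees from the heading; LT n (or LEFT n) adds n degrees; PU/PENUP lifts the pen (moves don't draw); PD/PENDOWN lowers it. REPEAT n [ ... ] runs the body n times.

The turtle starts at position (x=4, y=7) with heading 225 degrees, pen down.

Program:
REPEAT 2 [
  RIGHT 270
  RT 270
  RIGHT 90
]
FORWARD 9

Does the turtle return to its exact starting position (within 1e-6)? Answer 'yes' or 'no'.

Executing turtle program step by step:
Start: pos=(4,7), heading=225, pen down
REPEAT 2 [
  -- iteration 1/2 --
  RT 270: heading 225 -> 315
  RT 270: heading 315 -> 45
  RT 90: heading 45 -> 315
  -- iteration 2/2 --
  RT 270: heading 315 -> 45
  RT 270: heading 45 -> 135
  RT 90: heading 135 -> 45
]
FD 9: (4,7) -> (10.364,13.364) [heading=45, draw]
Final: pos=(10.364,13.364), heading=45, 1 segment(s) drawn

Start position: (4, 7)
Final position: (10.364, 13.364)
Distance = 9; >= 1e-6 -> NOT closed

Answer: no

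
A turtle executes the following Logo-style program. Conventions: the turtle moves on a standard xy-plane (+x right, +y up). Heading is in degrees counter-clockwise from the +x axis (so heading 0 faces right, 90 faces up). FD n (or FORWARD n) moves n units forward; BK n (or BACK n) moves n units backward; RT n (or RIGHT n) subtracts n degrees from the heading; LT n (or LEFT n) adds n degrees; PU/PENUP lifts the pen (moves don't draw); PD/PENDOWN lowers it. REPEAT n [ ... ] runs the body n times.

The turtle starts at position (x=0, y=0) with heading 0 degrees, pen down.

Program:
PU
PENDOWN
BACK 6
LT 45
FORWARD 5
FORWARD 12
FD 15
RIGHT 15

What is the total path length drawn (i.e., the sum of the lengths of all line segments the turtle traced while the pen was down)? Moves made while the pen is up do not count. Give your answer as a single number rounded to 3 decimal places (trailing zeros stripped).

Answer: 38

Derivation:
Executing turtle program step by step:
Start: pos=(0,0), heading=0, pen down
PU: pen up
PD: pen down
BK 6: (0,0) -> (-6,0) [heading=0, draw]
LT 45: heading 0 -> 45
FD 5: (-6,0) -> (-2.464,3.536) [heading=45, draw]
FD 12: (-2.464,3.536) -> (6.021,12.021) [heading=45, draw]
FD 15: (6.021,12.021) -> (16.627,22.627) [heading=45, draw]
RT 15: heading 45 -> 30
Final: pos=(16.627,22.627), heading=30, 4 segment(s) drawn

Segment lengths:
  seg 1: (0,0) -> (-6,0), length = 6
  seg 2: (-6,0) -> (-2.464,3.536), length = 5
  seg 3: (-2.464,3.536) -> (6.021,12.021), length = 12
  seg 4: (6.021,12.021) -> (16.627,22.627), length = 15
Total = 38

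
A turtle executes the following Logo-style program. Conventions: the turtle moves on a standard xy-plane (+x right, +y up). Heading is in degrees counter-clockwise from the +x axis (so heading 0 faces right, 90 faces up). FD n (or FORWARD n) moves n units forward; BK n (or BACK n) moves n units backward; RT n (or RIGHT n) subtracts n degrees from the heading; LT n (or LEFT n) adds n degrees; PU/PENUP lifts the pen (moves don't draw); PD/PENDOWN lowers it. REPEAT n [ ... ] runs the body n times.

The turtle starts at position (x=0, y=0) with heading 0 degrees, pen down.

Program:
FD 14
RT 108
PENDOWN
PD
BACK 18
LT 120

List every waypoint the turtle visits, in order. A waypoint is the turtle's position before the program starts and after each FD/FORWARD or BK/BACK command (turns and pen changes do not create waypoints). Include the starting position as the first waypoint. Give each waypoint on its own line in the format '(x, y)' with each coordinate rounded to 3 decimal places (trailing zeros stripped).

Answer: (0, 0)
(14, 0)
(19.562, 17.119)

Derivation:
Executing turtle program step by step:
Start: pos=(0,0), heading=0, pen down
FD 14: (0,0) -> (14,0) [heading=0, draw]
RT 108: heading 0 -> 252
PD: pen down
PD: pen down
BK 18: (14,0) -> (19.562,17.119) [heading=252, draw]
LT 120: heading 252 -> 12
Final: pos=(19.562,17.119), heading=12, 2 segment(s) drawn
Waypoints (3 total):
(0, 0)
(14, 0)
(19.562, 17.119)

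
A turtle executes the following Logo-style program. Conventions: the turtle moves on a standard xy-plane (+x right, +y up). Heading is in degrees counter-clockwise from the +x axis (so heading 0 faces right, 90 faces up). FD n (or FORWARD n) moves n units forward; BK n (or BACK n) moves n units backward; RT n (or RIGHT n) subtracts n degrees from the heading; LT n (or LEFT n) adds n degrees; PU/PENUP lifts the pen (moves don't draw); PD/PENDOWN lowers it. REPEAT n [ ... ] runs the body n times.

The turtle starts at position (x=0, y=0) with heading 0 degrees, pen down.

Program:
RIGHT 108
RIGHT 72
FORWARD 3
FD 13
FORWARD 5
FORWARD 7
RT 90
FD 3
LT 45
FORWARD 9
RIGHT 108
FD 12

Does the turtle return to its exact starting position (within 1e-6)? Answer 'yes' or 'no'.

Executing turtle program step by step:
Start: pos=(0,0), heading=0, pen down
RT 108: heading 0 -> 252
RT 72: heading 252 -> 180
FD 3: (0,0) -> (-3,0) [heading=180, draw]
FD 13: (-3,0) -> (-16,0) [heading=180, draw]
FD 5: (-16,0) -> (-21,0) [heading=180, draw]
FD 7: (-21,0) -> (-28,0) [heading=180, draw]
RT 90: heading 180 -> 90
FD 3: (-28,0) -> (-28,3) [heading=90, draw]
LT 45: heading 90 -> 135
FD 9: (-28,3) -> (-34.364,9.364) [heading=135, draw]
RT 108: heading 135 -> 27
FD 12: (-34.364,9.364) -> (-23.672,14.812) [heading=27, draw]
Final: pos=(-23.672,14.812), heading=27, 7 segment(s) drawn

Start position: (0, 0)
Final position: (-23.672, 14.812)
Distance = 27.924; >= 1e-6 -> NOT closed

Answer: no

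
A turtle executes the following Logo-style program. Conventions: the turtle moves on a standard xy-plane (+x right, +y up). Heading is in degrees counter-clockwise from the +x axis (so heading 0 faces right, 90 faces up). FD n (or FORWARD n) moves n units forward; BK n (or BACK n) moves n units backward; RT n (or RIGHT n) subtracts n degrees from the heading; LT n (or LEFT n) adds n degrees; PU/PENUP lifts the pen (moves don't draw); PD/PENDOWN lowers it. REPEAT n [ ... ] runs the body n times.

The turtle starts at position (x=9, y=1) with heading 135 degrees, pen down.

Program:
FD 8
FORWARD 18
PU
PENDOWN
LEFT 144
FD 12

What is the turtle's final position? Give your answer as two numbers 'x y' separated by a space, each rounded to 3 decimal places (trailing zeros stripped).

Executing turtle program step by step:
Start: pos=(9,1), heading=135, pen down
FD 8: (9,1) -> (3.343,6.657) [heading=135, draw]
FD 18: (3.343,6.657) -> (-9.385,19.385) [heading=135, draw]
PU: pen up
PD: pen down
LT 144: heading 135 -> 279
FD 12: (-9.385,19.385) -> (-7.508,7.533) [heading=279, draw]
Final: pos=(-7.508,7.533), heading=279, 3 segment(s) drawn

Answer: -7.508 7.533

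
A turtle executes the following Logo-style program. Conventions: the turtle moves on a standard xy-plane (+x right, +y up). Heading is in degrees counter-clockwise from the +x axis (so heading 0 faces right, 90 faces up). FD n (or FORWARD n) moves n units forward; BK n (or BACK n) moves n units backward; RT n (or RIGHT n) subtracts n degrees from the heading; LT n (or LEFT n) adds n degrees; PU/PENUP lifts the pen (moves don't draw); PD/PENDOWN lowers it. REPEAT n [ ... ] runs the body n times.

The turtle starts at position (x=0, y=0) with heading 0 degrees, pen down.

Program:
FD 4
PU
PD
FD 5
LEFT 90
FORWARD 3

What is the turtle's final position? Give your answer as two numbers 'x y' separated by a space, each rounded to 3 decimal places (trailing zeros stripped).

Answer: 9 3

Derivation:
Executing turtle program step by step:
Start: pos=(0,0), heading=0, pen down
FD 4: (0,0) -> (4,0) [heading=0, draw]
PU: pen up
PD: pen down
FD 5: (4,0) -> (9,0) [heading=0, draw]
LT 90: heading 0 -> 90
FD 3: (9,0) -> (9,3) [heading=90, draw]
Final: pos=(9,3), heading=90, 3 segment(s) drawn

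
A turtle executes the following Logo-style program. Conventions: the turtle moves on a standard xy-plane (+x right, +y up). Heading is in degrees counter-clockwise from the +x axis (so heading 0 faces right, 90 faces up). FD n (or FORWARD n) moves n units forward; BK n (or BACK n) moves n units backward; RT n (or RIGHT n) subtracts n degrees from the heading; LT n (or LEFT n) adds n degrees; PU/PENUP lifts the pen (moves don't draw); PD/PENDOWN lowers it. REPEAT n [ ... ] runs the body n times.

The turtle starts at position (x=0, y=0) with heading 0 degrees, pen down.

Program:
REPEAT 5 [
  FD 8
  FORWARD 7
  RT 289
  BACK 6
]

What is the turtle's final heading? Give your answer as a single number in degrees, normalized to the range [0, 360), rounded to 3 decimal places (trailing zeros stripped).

Executing turtle program step by step:
Start: pos=(0,0), heading=0, pen down
REPEAT 5 [
  -- iteration 1/5 --
  FD 8: (0,0) -> (8,0) [heading=0, draw]
  FD 7: (8,0) -> (15,0) [heading=0, draw]
  RT 289: heading 0 -> 71
  BK 6: (15,0) -> (13.047,-5.673) [heading=71, draw]
  -- iteration 2/5 --
  FD 8: (13.047,-5.673) -> (15.651,1.891) [heading=71, draw]
  FD 7: (15.651,1.891) -> (17.93,8.51) [heading=71, draw]
  RT 289: heading 71 -> 142
  BK 6: (17.93,8.51) -> (22.658,4.816) [heading=142, draw]
  -- iteration 3/5 --
  FD 8: (22.658,4.816) -> (16.354,9.741) [heading=142, draw]
  FD 7: (16.354,9.741) -> (10.838,14.051) [heading=142, draw]
  RT 289: heading 142 -> 213
  BK 6: (10.838,14.051) -> (15.87,17.318) [heading=213, draw]
  -- iteration 4/5 --
  FD 8: (15.87,17.318) -> (9.161,12.961) [heading=213, draw]
  FD 7: (9.161,12.961) -> (3.29,9.149) [heading=213, draw]
  RT 289: heading 213 -> 284
  BK 6: (3.29,9.149) -> (1.838,14.971) [heading=284, draw]
  -- iteration 5/5 --
  FD 8: (1.838,14.971) -> (3.774,7.208) [heading=284, draw]
  FD 7: (3.774,7.208) -> (5.467,0.416) [heading=284, draw]
  RT 289: heading 284 -> 355
  BK 6: (5.467,0.416) -> (-0.51,0.939) [heading=355, draw]
]
Final: pos=(-0.51,0.939), heading=355, 15 segment(s) drawn

Answer: 355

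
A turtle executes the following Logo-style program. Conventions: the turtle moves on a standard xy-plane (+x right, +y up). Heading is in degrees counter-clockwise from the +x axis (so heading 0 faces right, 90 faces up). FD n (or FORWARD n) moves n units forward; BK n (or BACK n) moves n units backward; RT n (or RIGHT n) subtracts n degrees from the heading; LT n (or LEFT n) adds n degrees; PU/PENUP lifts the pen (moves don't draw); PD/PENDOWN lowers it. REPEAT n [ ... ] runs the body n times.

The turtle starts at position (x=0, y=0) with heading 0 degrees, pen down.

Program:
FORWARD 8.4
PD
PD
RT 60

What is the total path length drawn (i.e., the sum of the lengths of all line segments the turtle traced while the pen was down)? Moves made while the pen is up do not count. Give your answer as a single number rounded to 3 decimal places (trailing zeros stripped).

Executing turtle program step by step:
Start: pos=(0,0), heading=0, pen down
FD 8.4: (0,0) -> (8.4,0) [heading=0, draw]
PD: pen down
PD: pen down
RT 60: heading 0 -> 300
Final: pos=(8.4,0), heading=300, 1 segment(s) drawn

Segment lengths:
  seg 1: (0,0) -> (8.4,0), length = 8.4
Total = 8.4

Answer: 8.4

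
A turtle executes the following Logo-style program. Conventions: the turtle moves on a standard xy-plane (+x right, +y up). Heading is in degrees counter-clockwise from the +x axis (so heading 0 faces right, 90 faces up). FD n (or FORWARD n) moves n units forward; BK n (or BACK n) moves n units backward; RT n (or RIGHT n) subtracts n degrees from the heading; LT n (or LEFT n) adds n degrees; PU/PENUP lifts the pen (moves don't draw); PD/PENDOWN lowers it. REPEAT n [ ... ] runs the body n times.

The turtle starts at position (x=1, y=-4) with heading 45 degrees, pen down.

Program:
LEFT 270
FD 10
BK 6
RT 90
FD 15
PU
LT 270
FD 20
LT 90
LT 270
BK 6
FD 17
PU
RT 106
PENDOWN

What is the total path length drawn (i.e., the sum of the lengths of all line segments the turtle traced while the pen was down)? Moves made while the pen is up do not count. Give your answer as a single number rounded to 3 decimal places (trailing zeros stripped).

Executing turtle program step by step:
Start: pos=(1,-4), heading=45, pen down
LT 270: heading 45 -> 315
FD 10: (1,-4) -> (8.071,-11.071) [heading=315, draw]
BK 6: (8.071,-11.071) -> (3.828,-6.828) [heading=315, draw]
RT 90: heading 315 -> 225
FD 15: (3.828,-6.828) -> (-6.778,-17.435) [heading=225, draw]
PU: pen up
LT 270: heading 225 -> 135
FD 20: (-6.778,-17.435) -> (-20.92,-3.293) [heading=135, move]
LT 90: heading 135 -> 225
LT 270: heading 225 -> 135
BK 6: (-20.92,-3.293) -> (-16.678,-7.536) [heading=135, move]
FD 17: (-16.678,-7.536) -> (-28.698,4.485) [heading=135, move]
PU: pen up
RT 106: heading 135 -> 29
PD: pen down
Final: pos=(-28.698,4.485), heading=29, 3 segment(s) drawn

Segment lengths:
  seg 1: (1,-4) -> (8.071,-11.071), length = 10
  seg 2: (8.071,-11.071) -> (3.828,-6.828), length = 6
  seg 3: (3.828,-6.828) -> (-6.778,-17.435), length = 15
Total = 31

Answer: 31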